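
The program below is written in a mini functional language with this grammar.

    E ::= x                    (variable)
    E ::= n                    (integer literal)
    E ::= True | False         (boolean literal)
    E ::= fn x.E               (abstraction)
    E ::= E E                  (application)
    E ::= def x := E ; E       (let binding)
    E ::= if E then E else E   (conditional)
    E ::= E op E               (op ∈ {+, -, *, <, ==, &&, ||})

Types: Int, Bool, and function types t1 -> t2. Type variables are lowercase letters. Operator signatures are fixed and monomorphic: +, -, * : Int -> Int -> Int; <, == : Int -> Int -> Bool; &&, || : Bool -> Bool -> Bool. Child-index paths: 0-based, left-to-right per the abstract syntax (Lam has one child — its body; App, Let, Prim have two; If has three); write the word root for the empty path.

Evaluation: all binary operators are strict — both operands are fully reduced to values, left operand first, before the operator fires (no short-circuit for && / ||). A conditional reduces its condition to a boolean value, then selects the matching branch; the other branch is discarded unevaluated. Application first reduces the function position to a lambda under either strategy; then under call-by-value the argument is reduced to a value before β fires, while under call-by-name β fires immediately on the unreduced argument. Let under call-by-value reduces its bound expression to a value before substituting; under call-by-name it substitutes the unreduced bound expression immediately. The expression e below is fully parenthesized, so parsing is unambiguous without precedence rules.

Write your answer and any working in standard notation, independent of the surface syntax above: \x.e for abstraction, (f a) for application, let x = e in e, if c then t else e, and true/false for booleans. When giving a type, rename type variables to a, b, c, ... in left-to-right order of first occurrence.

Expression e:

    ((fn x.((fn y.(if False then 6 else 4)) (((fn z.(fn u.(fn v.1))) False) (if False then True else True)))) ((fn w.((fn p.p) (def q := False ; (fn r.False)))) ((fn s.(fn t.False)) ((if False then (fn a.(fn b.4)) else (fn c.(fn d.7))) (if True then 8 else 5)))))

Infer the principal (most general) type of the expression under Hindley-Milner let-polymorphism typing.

Working:
  unify Bool ~ Bool
  unify Int ~ Int
\y._ : b -> Int
\v._ : e -> Int
\u._ : d -> e -> Int
\z._ : c -> d -> e -> Int
  unify c -> d -> e -> Int ~ Bool -> f
  unify c ~ Bool
  unify d -> e -> Int ~ f
_ _ : d -> e -> Int
  unify Bool ~ Bool
  unify Bool ~ Bool
  unify d -> e -> Int ~ Bool -> g
  unify d ~ Bool
  unify e -> Int ~ g
_ _ : e -> Int
  unify b -> Int ~ (e -> Int) -> h
  unify b ~ e -> Int
  unify Int ~ h
_ _ : Int
\x._ : a -> Int
p : j
\p._ : j -> j
let q : Bool
\r._ : k -> Bool
  unify j -> j ~ (k -> Bool) -> l
  unify j ~ k -> Bool
  unify k -> Bool ~ l
_ _ : k -> Bool
\w._ : i -> k -> Bool
\t._ : n -> Bool
\s._ : m -> n -> Bool
  unify Bool ~ Bool
\b._ : p -> Int
\a._ : o -> p -> Int
\d._ : r -> Int
\c._ : q -> r -> Int
  unify o -> p -> Int ~ q -> r -> Int
  unify o ~ q
  unify p -> Int ~ r -> Int
  unify p ~ r
  unify Int ~ Int
  unify Bool ~ Bool
  unify Int ~ Int
  unify q -> r -> Int ~ Int -> s
  unify q ~ Int
  unify r -> Int ~ s
_ _ : r -> Int
  unify m -> n -> Bool ~ (r -> Int) -> t
  unify m ~ r -> Int
  unify n -> Bool ~ t
_ _ : n -> Bool
  unify i -> k -> Bool ~ (n -> Bool) -> u
  unify i ~ n -> Bool
  unify k -> Bool ~ u
_ _ : k -> Bool
  unify a -> Int ~ (k -> Bool) -> v
  unify a ~ k -> Bool
  unify Int ~ v
_ _ : Int

Answer: Int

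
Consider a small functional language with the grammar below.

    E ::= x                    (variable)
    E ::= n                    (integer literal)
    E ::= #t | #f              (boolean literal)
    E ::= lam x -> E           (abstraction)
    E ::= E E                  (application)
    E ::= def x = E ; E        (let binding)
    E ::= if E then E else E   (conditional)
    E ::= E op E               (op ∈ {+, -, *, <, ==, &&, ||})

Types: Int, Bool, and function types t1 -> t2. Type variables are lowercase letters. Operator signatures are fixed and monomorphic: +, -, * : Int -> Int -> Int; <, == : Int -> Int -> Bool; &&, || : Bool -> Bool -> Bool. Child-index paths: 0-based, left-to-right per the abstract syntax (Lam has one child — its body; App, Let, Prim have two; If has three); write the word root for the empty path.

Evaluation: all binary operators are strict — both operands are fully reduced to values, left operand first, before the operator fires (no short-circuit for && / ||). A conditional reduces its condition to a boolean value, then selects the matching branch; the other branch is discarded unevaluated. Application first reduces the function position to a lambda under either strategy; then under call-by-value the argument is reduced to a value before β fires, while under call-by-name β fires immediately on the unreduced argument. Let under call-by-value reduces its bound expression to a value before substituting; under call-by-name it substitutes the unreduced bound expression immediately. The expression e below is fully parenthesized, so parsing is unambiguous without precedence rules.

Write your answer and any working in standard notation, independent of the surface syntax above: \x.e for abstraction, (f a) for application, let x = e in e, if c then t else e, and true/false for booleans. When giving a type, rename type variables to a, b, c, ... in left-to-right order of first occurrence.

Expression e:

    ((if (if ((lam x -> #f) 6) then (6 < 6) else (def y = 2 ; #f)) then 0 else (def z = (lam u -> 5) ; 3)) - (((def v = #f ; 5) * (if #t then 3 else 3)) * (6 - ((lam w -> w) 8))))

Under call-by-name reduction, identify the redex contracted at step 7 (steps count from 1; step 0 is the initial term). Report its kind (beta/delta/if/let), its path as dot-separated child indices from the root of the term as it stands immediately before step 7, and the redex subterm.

Working:
step 0: ((if (if ((\x.false) 6) then (6 < 6) else (let y = 2 in false)) then 0 else (let z = (\u.5) in 3)) - (((let v = false in 5) * (if true then 3 else 3)) * (6 - ((\w.w) 8))))
step 1: [beta@0.0.0] ((if (if false then (6 < 6) else (let y = 2 in false)) then 0 else (let z = (\u.5) in 3)) - (((let v = false in 5) * (if true then 3 else 3)) * (6 - ((\w.w) 8))))
step 2: [if@0.0] ((if (let y = 2 in false) then 0 else (let z = (\u.5) in 3)) - (((let v = false in 5) * (if true then 3 else 3)) * (6 - ((\w.w) 8))))
step 3: [let@0.0] ((if false then 0 else (let z = (\u.5) in 3)) - (((let v = false in 5) * (if true then 3 else 3)) * (6 - ((\w.w) 8))))
step 4: [if@0] ((let z = (\u.5) in 3) - (((let v = false in 5) * (if true then 3 else 3)) * (6 - ((\w.w) 8))))
step 5: [let@0] (3 - (((let v = false in 5) * (if true then 3 else 3)) * (6 - ((\w.w) 8))))
step 6: [let@1.0.0] (3 - ((5 * (if true then 3 else 3)) * (6 - ((\w.w) 8))))
step 7: [if@1.0.1] (3 - ((5 * 3) * (6 - ((\w.w) 8))))

Answer: if at 1.0.1 : (if true then 3 else 3)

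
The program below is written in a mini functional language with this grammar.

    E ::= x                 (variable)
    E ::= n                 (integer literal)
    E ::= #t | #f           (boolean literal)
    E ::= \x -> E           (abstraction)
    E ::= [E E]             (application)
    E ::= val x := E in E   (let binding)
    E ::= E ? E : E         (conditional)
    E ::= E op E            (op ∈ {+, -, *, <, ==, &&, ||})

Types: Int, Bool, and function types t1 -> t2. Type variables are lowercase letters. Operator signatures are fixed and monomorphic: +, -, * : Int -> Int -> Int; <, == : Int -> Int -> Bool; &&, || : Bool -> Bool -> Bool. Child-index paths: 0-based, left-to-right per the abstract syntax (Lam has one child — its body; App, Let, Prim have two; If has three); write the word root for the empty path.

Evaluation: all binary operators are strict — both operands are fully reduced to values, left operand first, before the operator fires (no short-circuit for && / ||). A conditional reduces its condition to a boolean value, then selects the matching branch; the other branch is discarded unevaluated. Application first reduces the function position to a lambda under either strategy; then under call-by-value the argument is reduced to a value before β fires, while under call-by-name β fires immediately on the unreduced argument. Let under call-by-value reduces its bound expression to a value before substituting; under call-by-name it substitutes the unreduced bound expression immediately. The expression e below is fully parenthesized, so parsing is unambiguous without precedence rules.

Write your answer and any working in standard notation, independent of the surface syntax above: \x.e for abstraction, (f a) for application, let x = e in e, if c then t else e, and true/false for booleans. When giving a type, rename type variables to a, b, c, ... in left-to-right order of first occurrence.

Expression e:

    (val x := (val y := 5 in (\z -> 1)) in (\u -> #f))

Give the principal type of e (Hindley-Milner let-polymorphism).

Answer: a -> Bool

Working:
let y : Int
\z._ : a -> Int
let x : forall. a -> Int
\u._ : b -> Bool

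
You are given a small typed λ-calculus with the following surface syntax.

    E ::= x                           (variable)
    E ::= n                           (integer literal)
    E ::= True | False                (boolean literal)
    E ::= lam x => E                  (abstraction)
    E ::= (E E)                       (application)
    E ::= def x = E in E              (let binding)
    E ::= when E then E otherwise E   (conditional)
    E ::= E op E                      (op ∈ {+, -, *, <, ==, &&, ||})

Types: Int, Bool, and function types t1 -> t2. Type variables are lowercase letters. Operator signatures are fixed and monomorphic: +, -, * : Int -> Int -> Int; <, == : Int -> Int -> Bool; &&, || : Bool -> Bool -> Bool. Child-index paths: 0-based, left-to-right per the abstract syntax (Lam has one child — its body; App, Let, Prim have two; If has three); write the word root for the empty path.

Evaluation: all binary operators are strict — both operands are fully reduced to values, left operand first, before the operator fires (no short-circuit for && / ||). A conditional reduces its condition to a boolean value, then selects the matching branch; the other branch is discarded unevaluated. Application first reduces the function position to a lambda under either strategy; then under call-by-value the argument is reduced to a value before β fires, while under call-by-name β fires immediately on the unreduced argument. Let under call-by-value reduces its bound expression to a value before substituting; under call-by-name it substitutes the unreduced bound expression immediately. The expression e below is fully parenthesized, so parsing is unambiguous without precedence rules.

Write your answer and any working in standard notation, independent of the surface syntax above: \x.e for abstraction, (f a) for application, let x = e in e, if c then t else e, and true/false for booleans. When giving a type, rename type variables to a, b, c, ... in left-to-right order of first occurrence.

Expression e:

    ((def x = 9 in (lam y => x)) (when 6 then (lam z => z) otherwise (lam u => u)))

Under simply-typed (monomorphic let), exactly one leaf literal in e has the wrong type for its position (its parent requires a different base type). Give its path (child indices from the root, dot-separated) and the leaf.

Answer: 1.0 : 6

Trace:
let x : Int
x : Int
\y._ : a -> Int
  unify Int ~ Bool
  FAIL: mismatch Int ~ Bool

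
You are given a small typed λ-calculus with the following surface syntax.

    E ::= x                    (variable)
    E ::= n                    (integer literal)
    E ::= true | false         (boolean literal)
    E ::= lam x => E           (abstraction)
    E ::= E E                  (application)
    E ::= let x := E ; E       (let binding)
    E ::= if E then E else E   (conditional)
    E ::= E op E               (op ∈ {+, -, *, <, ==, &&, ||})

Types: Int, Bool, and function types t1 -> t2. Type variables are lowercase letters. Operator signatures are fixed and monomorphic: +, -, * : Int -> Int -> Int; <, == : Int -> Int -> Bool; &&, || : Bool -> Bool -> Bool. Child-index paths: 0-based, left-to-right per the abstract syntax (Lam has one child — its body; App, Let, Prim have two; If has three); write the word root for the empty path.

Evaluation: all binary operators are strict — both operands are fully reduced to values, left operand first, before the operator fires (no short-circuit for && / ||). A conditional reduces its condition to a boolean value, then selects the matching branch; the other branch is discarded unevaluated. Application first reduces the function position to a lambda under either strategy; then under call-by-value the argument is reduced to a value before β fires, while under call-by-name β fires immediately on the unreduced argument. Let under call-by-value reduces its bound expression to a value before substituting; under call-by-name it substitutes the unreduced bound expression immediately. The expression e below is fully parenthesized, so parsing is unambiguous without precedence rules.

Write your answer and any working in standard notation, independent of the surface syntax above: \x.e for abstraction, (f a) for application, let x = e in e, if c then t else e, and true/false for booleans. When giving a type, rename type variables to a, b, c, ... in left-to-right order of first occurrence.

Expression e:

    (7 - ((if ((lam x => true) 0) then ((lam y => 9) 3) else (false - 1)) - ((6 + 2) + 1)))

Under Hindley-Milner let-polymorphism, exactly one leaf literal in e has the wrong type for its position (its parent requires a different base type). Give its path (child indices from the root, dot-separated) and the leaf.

Answer: 1.0.2.0 : false

Working:
  unify Int ~ Int
\x._ : a -> Bool
  unify a -> Bool ~ Int -> b
  unify a ~ Int
  unify Bool ~ b
_ _ : Bool
  unify Bool ~ Bool
\y._ : c -> Int
  unify c -> Int ~ Int -> d
  unify c ~ Int
  unify Int ~ d
_ _ : Int
  unify Bool ~ Int
  FAIL: mismatch Bool ~ Int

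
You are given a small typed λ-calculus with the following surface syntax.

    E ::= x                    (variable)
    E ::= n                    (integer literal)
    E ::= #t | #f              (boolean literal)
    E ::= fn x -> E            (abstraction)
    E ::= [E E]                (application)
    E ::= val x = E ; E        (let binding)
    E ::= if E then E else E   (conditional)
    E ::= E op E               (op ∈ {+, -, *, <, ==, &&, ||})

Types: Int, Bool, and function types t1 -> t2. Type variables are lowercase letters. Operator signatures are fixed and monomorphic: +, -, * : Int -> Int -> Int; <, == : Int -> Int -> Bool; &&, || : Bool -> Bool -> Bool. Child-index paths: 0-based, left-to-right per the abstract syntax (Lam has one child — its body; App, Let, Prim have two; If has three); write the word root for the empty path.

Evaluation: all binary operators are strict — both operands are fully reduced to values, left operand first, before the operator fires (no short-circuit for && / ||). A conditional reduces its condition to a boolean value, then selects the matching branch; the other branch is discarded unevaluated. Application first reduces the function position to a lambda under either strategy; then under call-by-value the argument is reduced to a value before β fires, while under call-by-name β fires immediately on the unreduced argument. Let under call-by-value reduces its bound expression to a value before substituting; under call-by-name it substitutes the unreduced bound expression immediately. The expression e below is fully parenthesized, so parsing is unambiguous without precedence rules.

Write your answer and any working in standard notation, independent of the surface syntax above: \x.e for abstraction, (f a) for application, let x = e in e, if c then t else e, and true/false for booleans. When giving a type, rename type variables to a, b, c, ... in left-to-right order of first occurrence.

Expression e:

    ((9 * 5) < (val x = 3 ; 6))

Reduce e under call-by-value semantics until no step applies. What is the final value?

Answer: false

Derivation:
step 0: ((9 * 5) < (let x = 3 in 6))
step 1: [delta@0] (45 < (let x = 3 in 6))
step 2: [let@1] (45 < 6)
step 3: [delta@root] false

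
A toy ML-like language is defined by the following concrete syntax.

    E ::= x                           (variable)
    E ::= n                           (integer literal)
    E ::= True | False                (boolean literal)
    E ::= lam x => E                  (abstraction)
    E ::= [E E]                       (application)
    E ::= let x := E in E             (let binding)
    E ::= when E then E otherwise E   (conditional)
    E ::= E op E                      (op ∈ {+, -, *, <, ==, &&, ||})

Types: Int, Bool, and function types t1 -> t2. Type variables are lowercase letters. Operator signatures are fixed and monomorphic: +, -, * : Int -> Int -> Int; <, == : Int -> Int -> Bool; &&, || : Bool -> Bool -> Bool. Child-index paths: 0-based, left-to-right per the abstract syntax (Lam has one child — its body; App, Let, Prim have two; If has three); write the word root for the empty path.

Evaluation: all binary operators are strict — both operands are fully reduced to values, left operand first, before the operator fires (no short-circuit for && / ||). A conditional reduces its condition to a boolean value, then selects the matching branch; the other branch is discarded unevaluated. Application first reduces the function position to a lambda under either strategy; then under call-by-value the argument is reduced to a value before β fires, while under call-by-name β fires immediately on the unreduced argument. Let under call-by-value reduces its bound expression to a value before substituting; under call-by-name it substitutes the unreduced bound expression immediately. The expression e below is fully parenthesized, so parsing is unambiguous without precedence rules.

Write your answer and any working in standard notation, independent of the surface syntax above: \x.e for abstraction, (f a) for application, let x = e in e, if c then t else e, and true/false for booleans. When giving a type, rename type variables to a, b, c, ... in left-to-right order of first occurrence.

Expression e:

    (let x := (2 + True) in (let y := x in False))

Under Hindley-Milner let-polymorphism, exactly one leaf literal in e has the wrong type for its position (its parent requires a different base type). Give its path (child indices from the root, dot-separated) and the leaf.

Trace:
  unify Int ~ Int
  unify Bool ~ Int
  FAIL: mismatch Bool ~ Int

Answer: 0.1 : true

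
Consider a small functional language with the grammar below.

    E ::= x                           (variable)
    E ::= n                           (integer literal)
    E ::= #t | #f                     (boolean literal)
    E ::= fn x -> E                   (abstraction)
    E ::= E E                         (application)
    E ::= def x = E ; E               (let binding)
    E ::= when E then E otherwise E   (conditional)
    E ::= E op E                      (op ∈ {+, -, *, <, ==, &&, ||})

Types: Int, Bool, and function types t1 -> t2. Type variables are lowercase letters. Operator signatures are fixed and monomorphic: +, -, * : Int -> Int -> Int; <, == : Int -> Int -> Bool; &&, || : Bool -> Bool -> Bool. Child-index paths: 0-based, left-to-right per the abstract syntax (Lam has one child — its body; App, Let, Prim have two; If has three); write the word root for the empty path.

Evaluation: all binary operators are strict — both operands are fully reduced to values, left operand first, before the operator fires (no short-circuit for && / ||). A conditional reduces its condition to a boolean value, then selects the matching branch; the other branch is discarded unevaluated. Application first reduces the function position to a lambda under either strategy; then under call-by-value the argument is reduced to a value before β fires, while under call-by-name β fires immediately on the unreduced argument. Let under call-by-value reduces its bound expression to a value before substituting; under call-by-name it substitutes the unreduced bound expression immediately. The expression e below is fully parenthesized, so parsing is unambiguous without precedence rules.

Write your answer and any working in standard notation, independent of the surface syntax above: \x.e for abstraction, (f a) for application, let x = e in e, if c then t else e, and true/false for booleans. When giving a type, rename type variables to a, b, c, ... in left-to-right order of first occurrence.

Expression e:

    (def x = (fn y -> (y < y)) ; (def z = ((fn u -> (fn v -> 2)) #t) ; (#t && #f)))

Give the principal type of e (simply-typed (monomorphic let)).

Answer: Bool

Derivation:
y : a
  unify a ~ Int
y : Int
  unify Int ~ Int
\y._ : Int -> Bool
let x : Int -> Bool
\v._ : c -> Int
\u._ : b -> c -> Int
  unify b -> c -> Int ~ Bool -> d
  unify b ~ Bool
  unify c -> Int ~ d
_ _ : c -> Int
let z : c -> Int
  unify Bool ~ Bool
  unify Bool ~ Bool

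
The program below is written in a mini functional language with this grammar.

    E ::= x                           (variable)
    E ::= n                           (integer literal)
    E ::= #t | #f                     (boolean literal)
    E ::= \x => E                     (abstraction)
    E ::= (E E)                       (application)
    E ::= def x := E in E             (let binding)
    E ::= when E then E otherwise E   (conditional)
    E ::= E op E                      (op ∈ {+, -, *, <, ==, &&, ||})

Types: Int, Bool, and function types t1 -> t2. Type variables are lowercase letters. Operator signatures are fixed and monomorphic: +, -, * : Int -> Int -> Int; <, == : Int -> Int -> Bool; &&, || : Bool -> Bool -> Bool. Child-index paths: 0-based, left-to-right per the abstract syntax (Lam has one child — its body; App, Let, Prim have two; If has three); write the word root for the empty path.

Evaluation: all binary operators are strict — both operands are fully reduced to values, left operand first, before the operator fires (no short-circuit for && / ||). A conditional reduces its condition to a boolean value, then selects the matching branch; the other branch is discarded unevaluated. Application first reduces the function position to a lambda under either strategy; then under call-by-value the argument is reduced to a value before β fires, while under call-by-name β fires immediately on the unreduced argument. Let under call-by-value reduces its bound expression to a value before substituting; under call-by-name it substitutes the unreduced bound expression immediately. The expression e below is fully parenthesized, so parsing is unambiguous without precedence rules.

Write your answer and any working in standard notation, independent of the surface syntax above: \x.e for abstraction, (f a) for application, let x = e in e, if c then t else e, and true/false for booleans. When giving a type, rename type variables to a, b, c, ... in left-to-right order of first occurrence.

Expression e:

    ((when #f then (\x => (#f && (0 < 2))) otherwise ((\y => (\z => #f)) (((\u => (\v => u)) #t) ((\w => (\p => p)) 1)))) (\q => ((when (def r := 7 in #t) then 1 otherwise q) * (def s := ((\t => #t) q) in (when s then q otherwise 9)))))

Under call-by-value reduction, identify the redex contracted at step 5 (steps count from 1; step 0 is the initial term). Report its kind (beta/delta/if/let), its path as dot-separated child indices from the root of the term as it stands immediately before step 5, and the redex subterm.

Answer: beta at 0 : ((\y.(\z.false)) true)

Working:
step 0: ((if false then (\x.(false && (0 < 2))) else ((\y.(\z.false)) (((\u.(\v.u)) true) ((\w.(\p.p)) 1)))) (\q.((if (let r = 7 in true) then 1 else q) * (let s = ((\t.true) q) in (if s then q else 9)))))
step 1: [if@0] (((\y.(\z.false)) (((\u.(\v.u)) true) ((\w.(\p.p)) 1))) (\q.((if (let r = 7 in true) then 1 else q) * (let s = ((\t.true) q) in (if s then q else 9)))))
step 2: [beta@0.1.0] (((\y.(\z.false)) ((\v.true) ((\w.(\p.p)) 1))) (\q.((if (let r = 7 in true) then 1 else q) * (let s = ((\t.true) q) in (if s then q else 9)))))
step 3: [beta@0.1.1] (((\y.(\z.false)) ((\v.true) (\p.p))) (\q.((if (let r = 7 in true) then 1 else q) * (let s = ((\t.true) q) in (if s then q else 9)))))
step 4: [beta@0.1] (((\y.(\z.false)) true) (\q.((if (let r = 7 in true) then 1 else q) * (let s = ((\t.true) q) in (if s then q else 9)))))
step 5: [beta@0] ((\z.false) (\q.((if (let r = 7 in true) then 1 else q) * (let s = ((\t.true) q) in (if s then q else 9)))))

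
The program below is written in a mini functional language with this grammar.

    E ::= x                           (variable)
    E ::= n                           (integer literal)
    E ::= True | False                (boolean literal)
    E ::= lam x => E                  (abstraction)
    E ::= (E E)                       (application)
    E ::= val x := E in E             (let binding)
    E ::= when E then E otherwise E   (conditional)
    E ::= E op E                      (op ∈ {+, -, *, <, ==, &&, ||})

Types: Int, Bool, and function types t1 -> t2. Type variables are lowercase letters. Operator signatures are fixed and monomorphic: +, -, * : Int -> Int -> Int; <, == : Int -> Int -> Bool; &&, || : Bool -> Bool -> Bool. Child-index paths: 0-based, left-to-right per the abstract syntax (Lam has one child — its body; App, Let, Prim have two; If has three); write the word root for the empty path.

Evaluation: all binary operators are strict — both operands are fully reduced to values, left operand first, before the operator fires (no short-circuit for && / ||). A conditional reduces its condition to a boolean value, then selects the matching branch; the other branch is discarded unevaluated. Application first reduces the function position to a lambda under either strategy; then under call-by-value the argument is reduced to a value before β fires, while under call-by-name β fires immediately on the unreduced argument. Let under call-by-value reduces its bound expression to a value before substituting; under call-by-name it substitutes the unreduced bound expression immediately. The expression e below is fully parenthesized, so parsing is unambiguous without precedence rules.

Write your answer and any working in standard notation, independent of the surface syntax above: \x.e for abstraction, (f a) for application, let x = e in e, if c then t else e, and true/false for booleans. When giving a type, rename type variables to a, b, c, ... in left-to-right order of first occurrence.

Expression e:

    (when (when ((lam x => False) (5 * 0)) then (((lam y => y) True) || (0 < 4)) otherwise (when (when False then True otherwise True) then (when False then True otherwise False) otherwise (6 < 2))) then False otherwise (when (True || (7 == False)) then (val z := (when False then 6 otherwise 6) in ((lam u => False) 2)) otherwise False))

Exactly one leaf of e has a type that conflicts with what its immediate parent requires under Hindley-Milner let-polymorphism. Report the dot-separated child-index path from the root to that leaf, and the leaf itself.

Derivation:
\x._ : a -> Bool
  unify Int ~ Int
  unify Int ~ Int
  unify a -> Bool ~ Int -> b
  unify a ~ Int
  unify Bool ~ b
_ _ : Bool
  unify Bool ~ Bool
y : c
\y._ : c -> c
  unify c -> c ~ Bool -> d
  unify c ~ Bool
  unify Bool ~ d
_ _ : Bool
  unify Bool ~ Bool
  unify Int ~ Int
  unify Int ~ Int
  unify Bool ~ Bool
  unify Bool ~ Bool
  unify Bool ~ Bool
  unify Bool ~ Bool
  unify Bool ~ Bool
  unify Bool ~ Bool
  unify Int ~ Int
  unify Int ~ Int
  unify Bool ~ Bool
  unify Bool ~ Bool
  unify Bool ~ Bool
  unify Bool ~ Bool
  unify Int ~ Int
  unify Bool ~ Int
  FAIL: mismatch Bool ~ Int

Answer: 2.0.1.1 : false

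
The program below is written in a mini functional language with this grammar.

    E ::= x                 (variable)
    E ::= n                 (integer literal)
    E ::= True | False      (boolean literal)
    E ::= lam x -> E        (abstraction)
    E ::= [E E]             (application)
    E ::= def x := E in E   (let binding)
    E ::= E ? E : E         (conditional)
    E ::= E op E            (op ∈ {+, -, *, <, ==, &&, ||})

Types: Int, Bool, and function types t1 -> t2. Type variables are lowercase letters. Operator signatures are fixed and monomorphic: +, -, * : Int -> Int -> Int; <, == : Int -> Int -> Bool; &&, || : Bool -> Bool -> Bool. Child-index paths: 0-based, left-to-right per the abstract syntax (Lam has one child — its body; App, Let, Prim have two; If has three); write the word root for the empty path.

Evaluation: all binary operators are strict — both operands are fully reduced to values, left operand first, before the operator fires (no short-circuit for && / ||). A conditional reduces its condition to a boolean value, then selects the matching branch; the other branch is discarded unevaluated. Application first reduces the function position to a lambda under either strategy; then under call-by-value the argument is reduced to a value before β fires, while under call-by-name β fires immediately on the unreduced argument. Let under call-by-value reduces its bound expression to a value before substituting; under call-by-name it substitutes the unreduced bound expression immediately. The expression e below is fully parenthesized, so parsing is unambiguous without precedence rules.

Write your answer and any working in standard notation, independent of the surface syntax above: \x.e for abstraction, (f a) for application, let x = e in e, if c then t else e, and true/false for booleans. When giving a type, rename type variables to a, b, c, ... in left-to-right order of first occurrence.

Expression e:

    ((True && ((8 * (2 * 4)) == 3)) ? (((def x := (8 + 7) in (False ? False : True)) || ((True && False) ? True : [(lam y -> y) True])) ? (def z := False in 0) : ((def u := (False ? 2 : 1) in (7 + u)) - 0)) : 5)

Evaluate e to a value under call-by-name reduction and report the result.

Working:
step 0: (if (true && ((8 * (2 * 4)) == 3)) then (if ((let x = (8 + 7) in (if false then false else true)) || (if (true && false) then true else ((\y.y) true))) then (let z = false in 0) else ((let u = (if false then 2 else 1) in (7 + u)) - 0)) else 5)
step 1: [delta@0.1.0.1] (if (true && ((8 * 8) == 3)) then (if ((let x = (8 + 7) in (if false then false else true)) || (if (true && false) then true else ((\y.y) true))) then (let z = false in 0) else ((let u = (if false then 2 else 1) in (7 + u)) - 0)) else 5)
step 2: [delta@0.1.0] (if (true && (64 == 3)) then (if ((let x = (8 + 7) in (if false then false else true)) || (if (true && false) then true else ((\y.y) true))) then (let z = false in 0) else ((let u = (if false then 2 else 1) in (7 + u)) - 0)) else 5)
step 3: [delta@0.1] (if (true && false) then (if ((let x = (8 + 7) in (if false then false else true)) || (if (true && false) then true else ((\y.y) true))) then (let z = false in 0) else ((let u = (if false then 2 else 1) in (7 + u)) - 0)) else 5)
step 4: [delta@0] (if false then (if ((let x = (8 + 7) in (if false then false else true)) || (if (true && false) then true else ((\y.y) true))) then (let z = false in 0) else ((let u = (if false then 2 else 1) in (7 + u)) - 0)) else 5)
step 5: [if@root] 5

Answer: 5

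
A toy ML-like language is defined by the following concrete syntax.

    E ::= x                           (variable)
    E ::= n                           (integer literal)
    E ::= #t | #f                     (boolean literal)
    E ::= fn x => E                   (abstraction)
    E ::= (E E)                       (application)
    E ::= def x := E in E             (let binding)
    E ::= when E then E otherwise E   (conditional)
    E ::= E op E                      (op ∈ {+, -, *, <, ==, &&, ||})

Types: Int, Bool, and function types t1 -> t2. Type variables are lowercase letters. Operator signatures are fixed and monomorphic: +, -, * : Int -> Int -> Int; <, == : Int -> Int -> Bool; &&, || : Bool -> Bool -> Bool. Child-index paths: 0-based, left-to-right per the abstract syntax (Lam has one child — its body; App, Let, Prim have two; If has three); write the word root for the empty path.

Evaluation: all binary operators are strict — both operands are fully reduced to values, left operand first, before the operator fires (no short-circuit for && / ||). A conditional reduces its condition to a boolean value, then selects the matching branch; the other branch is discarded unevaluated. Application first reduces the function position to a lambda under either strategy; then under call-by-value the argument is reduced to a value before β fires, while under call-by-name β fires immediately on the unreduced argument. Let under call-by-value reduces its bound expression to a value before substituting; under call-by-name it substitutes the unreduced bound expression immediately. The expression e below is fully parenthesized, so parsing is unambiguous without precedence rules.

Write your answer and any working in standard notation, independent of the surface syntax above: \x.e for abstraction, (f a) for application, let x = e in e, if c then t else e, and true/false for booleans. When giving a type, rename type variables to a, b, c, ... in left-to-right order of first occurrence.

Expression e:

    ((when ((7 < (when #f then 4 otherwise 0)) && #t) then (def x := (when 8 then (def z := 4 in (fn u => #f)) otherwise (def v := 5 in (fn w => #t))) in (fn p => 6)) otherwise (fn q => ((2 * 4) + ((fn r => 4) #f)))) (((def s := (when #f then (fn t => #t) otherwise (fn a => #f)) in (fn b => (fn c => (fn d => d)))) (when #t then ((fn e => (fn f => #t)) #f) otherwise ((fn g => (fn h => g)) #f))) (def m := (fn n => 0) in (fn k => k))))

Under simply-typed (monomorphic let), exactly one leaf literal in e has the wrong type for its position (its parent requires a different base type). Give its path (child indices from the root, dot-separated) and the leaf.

Trace:
  unify Int ~ Int
  unify Bool ~ Bool
  unify Int ~ Int
  unify Int ~ Int
  unify Bool ~ Bool
  unify Bool ~ Bool
  unify Bool ~ Bool
  unify Int ~ Bool
  FAIL: mismatch Int ~ Bool

Answer: 0.1.0.0 : 8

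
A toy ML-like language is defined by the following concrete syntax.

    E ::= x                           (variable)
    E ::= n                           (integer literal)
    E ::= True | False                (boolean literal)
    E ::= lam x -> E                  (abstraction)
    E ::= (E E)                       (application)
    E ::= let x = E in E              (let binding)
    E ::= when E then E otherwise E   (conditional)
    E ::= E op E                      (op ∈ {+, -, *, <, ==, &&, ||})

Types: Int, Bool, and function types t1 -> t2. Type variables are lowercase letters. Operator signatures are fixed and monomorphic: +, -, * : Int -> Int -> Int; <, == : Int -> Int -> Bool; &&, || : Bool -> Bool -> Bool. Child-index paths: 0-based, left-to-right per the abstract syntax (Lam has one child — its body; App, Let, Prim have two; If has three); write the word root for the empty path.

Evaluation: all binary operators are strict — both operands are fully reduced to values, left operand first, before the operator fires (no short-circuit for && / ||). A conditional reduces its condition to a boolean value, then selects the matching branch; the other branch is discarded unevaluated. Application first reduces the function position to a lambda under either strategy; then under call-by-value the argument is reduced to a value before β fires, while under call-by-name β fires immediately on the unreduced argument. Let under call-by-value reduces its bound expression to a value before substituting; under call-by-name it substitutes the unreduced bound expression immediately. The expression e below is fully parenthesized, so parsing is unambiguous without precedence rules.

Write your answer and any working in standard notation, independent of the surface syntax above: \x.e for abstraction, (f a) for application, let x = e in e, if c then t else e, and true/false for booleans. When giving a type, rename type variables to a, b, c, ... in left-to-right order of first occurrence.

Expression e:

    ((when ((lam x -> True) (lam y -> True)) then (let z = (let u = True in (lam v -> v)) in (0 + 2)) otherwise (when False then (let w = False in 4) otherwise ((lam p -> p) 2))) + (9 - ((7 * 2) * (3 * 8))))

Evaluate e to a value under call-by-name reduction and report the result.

Answer: -325

Trace:
step 0: ((if ((\x.true) (\y.true)) then (let z = (let u = true in (\v.v)) in (0 + 2)) else (if false then (let w = false in 4) else ((\p.p) 2))) + (9 - ((7 * 2) * (3 * 8))))
step 1: [beta@0.0] ((if true then (let z = (let u = true in (\v.v)) in (0 + 2)) else (if false then (let w = false in 4) else ((\p.p) 2))) + (9 - ((7 * 2) * (3 * 8))))
step 2: [if@0] ((let z = (let u = true in (\v.v)) in (0 + 2)) + (9 - ((7 * 2) * (3 * 8))))
step 3: [let@0] ((0 + 2) + (9 - ((7 * 2) * (3 * 8))))
step 4: [delta@0] (2 + (9 - ((7 * 2) * (3 * 8))))
step 5: [delta@1.1.0] (2 + (9 - (14 * (3 * 8))))
step 6: [delta@1.1.1] (2 + (9 - (14 * 24)))
step 7: [delta@1.1] (2 + (9 - 336))
step 8: [delta@1] (2 + -327)
step 9: [delta@root] -325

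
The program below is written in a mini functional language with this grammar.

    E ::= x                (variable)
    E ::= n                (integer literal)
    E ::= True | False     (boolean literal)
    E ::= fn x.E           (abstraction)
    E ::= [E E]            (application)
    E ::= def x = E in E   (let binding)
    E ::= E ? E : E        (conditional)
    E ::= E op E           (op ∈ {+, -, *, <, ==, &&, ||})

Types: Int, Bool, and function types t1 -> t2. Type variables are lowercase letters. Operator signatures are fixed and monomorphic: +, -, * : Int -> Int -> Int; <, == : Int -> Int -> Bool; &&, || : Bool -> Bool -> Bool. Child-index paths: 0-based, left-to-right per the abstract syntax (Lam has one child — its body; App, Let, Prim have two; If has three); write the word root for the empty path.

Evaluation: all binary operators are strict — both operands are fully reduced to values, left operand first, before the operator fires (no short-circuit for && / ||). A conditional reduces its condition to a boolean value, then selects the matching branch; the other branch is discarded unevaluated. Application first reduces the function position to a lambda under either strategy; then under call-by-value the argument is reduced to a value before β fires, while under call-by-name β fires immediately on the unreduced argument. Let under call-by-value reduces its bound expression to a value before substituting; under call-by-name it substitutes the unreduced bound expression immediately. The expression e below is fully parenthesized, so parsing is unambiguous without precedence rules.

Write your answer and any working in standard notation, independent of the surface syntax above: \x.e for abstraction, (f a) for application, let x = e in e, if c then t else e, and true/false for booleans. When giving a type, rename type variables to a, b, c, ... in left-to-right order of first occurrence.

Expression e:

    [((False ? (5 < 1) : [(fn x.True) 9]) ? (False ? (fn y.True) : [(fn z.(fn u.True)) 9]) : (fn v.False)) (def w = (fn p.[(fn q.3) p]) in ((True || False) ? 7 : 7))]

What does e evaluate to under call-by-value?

Answer: true

Derivation:
step 0: ((if (if false then (5 < 1) else ((\x.true) 9)) then (if false then (\y.true) else ((\z.(\u.true)) 9)) else (\v.false)) (let w = (\p.((\q.3) p)) in (if (true || false) then 7 else 7)))
step 1: [if@0.0] ((if ((\x.true) 9) then (if false then (\y.true) else ((\z.(\u.true)) 9)) else (\v.false)) (let w = (\p.((\q.3) p)) in (if (true || false) then 7 else 7)))
step 2: [beta@0.0] ((if true then (if false then (\y.true) else ((\z.(\u.true)) 9)) else (\v.false)) (let w = (\p.((\q.3) p)) in (if (true || false) then 7 else 7)))
step 3: [if@0] ((if false then (\y.true) else ((\z.(\u.true)) 9)) (let w = (\p.((\q.3) p)) in (if (true || false) then 7 else 7)))
step 4: [if@0] (((\z.(\u.true)) 9) (let w = (\p.((\q.3) p)) in (if (true || false) then 7 else 7)))
step 5: [beta@0] ((\u.true) (let w = (\p.((\q.3) p)) in (if (true || false) then 7 else 7)))
step 6: [let@1] ((\u.true) (if (true || false) then 7 else 7))
step 7: [delta@1.0] ((\u.true) (if true then 7 else 7))
step 8: [if@1] ((\u.true) 7)
step 9: [beta@root] true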